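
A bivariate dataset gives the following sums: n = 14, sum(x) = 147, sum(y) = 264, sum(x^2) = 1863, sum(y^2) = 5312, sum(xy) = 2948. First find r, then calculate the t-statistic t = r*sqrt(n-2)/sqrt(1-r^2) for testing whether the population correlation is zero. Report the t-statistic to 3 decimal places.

2.217

S_xy = nΣxy − ΣxΣy = 14·2948 − 147·264 = 41272 − 38808 = 2464
S_xx = nΣx² − (Σx)² = 14·1863 − 147² = 26082 − 21609 = 4473
S_yy = nΣy² − (Σy)² = 14·5312 − 264² = 74368 − 69696 = 4672
r = S_xy / √(S_xx·S_yy) = 2464 / √(4473·4672) = 2464 / √20897856 = 2464 / 4571.4173 = 0.5390
t = r·√(n−2)/√(1−r²) = 0.5390·√12 / √(1−0.290521) = 1.867151 / 0.842306 = 2.217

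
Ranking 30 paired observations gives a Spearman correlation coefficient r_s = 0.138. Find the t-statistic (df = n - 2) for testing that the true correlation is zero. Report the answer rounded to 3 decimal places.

0.737

1 − r_s² = 1 − 0.019044 = 0.980956;  √(1−r_s²) = 0.990432
√(n−2) = √28 = 5.291503
t = r_s·√(n−2)/√(1−r_s²) = 0.138 · 5.291503 / 0.990432 = 0.737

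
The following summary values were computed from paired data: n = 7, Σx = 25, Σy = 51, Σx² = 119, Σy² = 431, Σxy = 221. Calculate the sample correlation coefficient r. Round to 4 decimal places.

Numerator: nΣxy − (Σx)(Σy) = 7·221 − (25)(51) = 272
Denominator: √[(nΣx²−(Σx)²)(nΣy²−(Σy)²)]
  nΣx²−(Σx)² = 7·119 − 625 = 208;  nΣy²−(Σy)² = 7·431 − 2601 = 416
  √(208·416) = √86528 = 294.1564
r = 272 / 294.1564 = 0.9247

0.9247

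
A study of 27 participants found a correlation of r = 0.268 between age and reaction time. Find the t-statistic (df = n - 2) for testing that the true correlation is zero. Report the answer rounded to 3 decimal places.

1 − r² = 1 − 0.071824 = 0.928176;  √(1−r²) = 0.963419
√(n−2) = √25 = 5.000000
t = r·√(n−2)/√(1−r²) = 0.268 · 5.000000 / 0.963419 = 1.391

1.391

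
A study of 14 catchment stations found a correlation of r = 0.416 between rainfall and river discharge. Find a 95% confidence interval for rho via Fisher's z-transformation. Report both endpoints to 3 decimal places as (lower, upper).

(-0.147, 0.775)

z_r = atanh(0.416) = 0.442845;  SE = 1/√(n−3) = 1/√11 = 0.301511
z-limits: 0.442845 ± 1.960·0.301511 = 0.442845 ± 0.590962 = [-0.148117, 1.033807]
ρ-limits: (tanh -0.148117, tanh 1.033807) = (-0.147, 0.775)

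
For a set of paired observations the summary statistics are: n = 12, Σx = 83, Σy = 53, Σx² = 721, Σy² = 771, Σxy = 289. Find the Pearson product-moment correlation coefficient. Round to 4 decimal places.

S_xy = nΣxy − ΣxΣy = 12·289 − 83·53 = 3468 − 4399 = -931
S_xx = nΣx² − (Σx)² = 12·721 − 83² = 8652 − 6889 = 1763
S_yy = nΣy² − (Σy)² = 12·771 − 53² = 9252 − 2809 = 6443
r = S_xy / √(S_xx·S_yy) = -931 / √(1763·6443) = -931 / √11359009 = -931 / 3370.3129 = -0.2762

-0.2762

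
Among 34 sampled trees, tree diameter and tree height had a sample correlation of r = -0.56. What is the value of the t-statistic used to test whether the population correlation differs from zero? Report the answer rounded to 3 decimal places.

1 − r² = 1 − 0.3136 = 0.6864;  √(1−r²) = 0.828493
√(n−2) = √32 = 5.656854
t = r·√(n−2)/√(1−r²) = -0.56 · 5.656854 / 0.828493 = -3.824

-3.824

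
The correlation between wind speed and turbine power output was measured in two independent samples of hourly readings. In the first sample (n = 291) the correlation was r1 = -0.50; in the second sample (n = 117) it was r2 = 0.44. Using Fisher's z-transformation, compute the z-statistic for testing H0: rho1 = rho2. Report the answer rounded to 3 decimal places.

z1 = atanh(-0.50) = -0.549306,  z2 = atanh(0.44) = 0.472231
SE = √(1/(n1−3) + 1/(n2−3)) = √(1/288 + 1/114) = √(0.0034722 + 0.0087719) = √0.0122441 = 0.110653
z = (z1 − z2)/SE = (-0.549306 − 0.472231) / 0.110653 = -1.021537 / 0.110653 = -9.232

-9.232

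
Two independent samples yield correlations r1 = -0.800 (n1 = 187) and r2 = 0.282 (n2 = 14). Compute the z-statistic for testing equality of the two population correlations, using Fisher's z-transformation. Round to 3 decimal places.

-4.473

Fisher z-transforms: z1 = atanh(-0.800) = -1.098612, z2 = atanh(0.282) = 0.289854; difference d = -1.388466
Var(d) = 1/184 + 1/11 = 0.0054348 + 0.0909091 = 0.0963439
z = d/√Var(d) = -1.388466 / √0.0963439 = -1.388466 / 0.310393 = -4.473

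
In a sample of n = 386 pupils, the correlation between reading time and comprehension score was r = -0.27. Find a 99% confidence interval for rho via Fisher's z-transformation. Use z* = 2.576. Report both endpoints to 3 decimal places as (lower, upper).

Fisher z: z_r = atanh(r) = ½·ln((1+(-0.27))/(1−(-0.27))) = -0.276864
SE(z) = 1/√(n−3) = 1/√383 = 0.051098
99% ⇒ z* = 2.576; margin = 2.576·0.051098 = 0.131628
CI on z-scale: (-0.408492, -0.145236)
Back-transform: tanh(-0.408492) = -0.387192, tanh(-0.145236) = -0.144223

(-0.387, -0.144)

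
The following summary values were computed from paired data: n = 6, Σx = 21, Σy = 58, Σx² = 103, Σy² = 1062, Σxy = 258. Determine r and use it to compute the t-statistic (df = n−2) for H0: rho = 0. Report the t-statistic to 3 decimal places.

Numerator: nΣxy − (Σx)(Σy) = 6·258 − (21)(58) = 330
Denominator: √[(nΣx²−(Σx)²)(nΣy²−(Σy)²)]
  nΣx²−(Σx)² = 6·103 − 441 = 177;  nΣy²−(Σy)² = 6·1062 − 3364 = 3008
  √(177·3008) = √532416 = 729.6684
r = 330 / 729.6684 = 0.4523
t = r·√(n−2)/√(1−r²) = 0.4523·√4 / √(1−0.204575) = 0.904600 / 0.891866 = 1.014

1.014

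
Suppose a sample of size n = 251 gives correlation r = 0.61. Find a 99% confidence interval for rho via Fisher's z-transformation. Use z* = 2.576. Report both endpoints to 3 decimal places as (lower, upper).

Fisher z: z_r = atanh(r) = ½·ln((1+0.61)/(1−0.61)) = 0.708921
SE(z) = 1/√(n−3) = 1/√248 = 0.063500
99% ⇒ z* = 2.576; margin = 2.576·0.063500 = 0.163576
CI on z-scale: (0.545345, 0.872497)
Back-transform: tanh(0.545345) = 0.497023, tanh(0.872497) = 0.702641

(0.497, 0.703)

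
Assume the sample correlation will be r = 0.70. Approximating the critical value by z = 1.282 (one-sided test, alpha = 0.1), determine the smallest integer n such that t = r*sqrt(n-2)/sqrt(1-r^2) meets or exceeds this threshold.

4

r√(n−2)/√(1−r²) ≥ 1.282  ⇔  n−2 ≥ (1.282)²·(1−r²)/r²
(1−r²)/r² = (1−0.4900)/0.4900 = 1.0408
n ≥ 2 + 1.643524·1.0408 = 2 + 1.7106 = 3.7106
⌈3.7106⌉ = 4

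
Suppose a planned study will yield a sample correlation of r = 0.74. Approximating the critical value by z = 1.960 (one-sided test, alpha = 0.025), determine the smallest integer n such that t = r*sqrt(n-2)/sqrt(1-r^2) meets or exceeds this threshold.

6

r√(n−2)/√(1−r²) ≥ 1.960  ⇔  n−2 ≥ (1.960)²·(1−r²)/r²
(1−r²)/r² = (1−0.5476)/0.5476 = 0.8262
n ≥ 2 + 3.8416·0.8262 = 2 + 3.1739 = 5.1739
⌈5.1739⌉ = 6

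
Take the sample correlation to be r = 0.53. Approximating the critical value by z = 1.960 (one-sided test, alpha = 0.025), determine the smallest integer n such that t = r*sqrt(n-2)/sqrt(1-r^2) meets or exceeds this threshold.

12

Need r·√(n−2)/√(1−r²) ≥ 1.960
√(n−2) ≥ 1.960·√(1−0.2809) / 0.53 = 1.960·0.847998 / 0.53 = 3.1360
n−2 ≥ 9.8345  ⇒  n ≥ 11.8345
Smallest integer n = 12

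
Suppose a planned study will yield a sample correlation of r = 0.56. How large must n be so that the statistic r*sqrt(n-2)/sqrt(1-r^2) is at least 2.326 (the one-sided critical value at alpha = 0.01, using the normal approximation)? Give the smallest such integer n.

Need r·√(n−2)/√(1−r²) ≥ 2.326
√(n−2) ≥ 2.326·√(1−0.3136) / 0.56 = 2.326·0.828493 / 0.56 = 3.4412
n−2 ≥ 11.8419  ⇒  n ≥ 13.8419
Smallest integer n = 14

14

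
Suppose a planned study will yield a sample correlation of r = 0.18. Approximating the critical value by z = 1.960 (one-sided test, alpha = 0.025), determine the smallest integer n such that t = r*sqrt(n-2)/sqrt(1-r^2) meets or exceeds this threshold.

117

Need r·√(n−2)/√(1−r²) ≥ 1.960
√(n−2) ≥ 1.960·√(1−0.0324) / 0.18 = 1.960·0.983667 / 0.18 = 10.7110
n−2 ≥ 114.7255  ⇒  n ≥ 116.7255
Smallest integer n = 117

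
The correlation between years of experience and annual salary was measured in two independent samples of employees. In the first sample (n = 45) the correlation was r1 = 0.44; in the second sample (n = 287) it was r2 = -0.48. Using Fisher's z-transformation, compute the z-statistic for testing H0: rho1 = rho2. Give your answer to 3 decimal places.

z1 = atanh(0.44) = 0.472231,  z2 = atanh(-0.48) = -0.522984
SE = √(1/(n1−3) + 1/(n2−3)) = √(1/42 + 1/284) = √(0.0238095 + 0.0035211) = √0.0273306 = 0.165320
z = (z1 − z2)/SE = (0.472231 − (-0.522984)) / 0.165320 = 0.995215 / 0.165320 = 6.020

6.020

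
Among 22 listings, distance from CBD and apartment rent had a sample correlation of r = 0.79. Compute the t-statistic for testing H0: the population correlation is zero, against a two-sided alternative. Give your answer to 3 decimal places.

5.762

t = r·√(n−2) / √(1−r²) with r = 0.79, n = 22
  = 0.79·√20 / √(1 − 0.6241)
  = 0.79·4.472136 / 0.613107
  = 3.532987 / 0.613107 = 5.762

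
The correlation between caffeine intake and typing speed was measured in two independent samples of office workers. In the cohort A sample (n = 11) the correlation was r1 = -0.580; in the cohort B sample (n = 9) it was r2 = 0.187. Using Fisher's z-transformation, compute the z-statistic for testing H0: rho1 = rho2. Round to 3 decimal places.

Fisher z-transforms: z1 = atanh(-0.580) = -0.662463, z2 = atanh(0.187) = 0.189227; difference d = -0.851690
Var(d) = 1/8 + 1/6 = 0.1250000 + 0.1666667 = 0.2916667
z = d/√Var(d) = -0.851690 / √0.2916667 = -0.851690 / 0.540062 = -1.577

-1.577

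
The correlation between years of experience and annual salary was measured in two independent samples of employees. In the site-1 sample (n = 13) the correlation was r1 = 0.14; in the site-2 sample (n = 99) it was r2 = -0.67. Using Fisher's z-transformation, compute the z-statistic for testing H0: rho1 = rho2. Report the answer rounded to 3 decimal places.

2.864

z1 = atanh(0.14) = 0.140926,  z2 = atanh(-0.67) = -0.810743
SE = √(1/(n1−3) + 1/(n2−3)) = √(1/10 + 1/96) = √(0.1000000 + 0.0104167) = √0.1104167 = 0.332290
z = (z1 − z2)/SE = (0.140926 − (-0.810743)) / 0.332290 = 0.951669 / 0.332290 = 2.864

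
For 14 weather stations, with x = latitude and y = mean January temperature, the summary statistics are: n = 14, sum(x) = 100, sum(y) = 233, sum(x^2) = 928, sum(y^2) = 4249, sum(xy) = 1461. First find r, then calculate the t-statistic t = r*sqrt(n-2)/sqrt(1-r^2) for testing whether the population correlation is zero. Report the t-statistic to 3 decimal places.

-3.612

S_xy = nΣxy − ΣxΣy = 14·1461 − 100·233 = 20454 − 23300 = -2846
S_xx = nΣx² − (Σx)² = 14·928 − 100² = 12992 − 10000 = 2992
S_yy = nΣy² − (Σy)² = 14·4249 − 233² = 59486 − 54289 = 5197
r = S_xy / √(S_xx·S_yy) = -2846 / √(2992·5197) = -2846 / √15549424 = -2846 / 3943.2758 = -0.7217
t = r·√(n−2)/√(1−r²) = -0.7217·√12 / √(1−0.520851) = -2.500042 / 0.692206 = -3.612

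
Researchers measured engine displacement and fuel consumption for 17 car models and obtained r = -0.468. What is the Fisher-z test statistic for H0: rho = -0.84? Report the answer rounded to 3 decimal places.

2.670

Fisher z: atanh(-0.468) = -0.507506, atanh(-0.84) = -1.221174
z = (z_r − z_0)·√(n−3) = (-0.507506 − (-1.221174))·√14 = 0.713668 · 3.741657 = 2.670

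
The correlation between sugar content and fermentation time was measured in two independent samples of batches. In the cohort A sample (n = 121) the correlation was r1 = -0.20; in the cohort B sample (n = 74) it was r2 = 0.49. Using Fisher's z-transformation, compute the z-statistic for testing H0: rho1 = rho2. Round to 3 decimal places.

z1 = atanh(-0.20) = -0.202733,  z2 = atanh(0.49) = 0.536060
SE = √(1/(n1−3) + 1/(n2−3)) = √(1/118 + 1/71) = √(0.0084746 + 0.0140845) = √0.0225591 = 0.150197
z = (z1 − z2)/SE = (-0.202733 − 0.536060) / 0.150197 = -0.738793 / 0.150197 = -4.919

-4.919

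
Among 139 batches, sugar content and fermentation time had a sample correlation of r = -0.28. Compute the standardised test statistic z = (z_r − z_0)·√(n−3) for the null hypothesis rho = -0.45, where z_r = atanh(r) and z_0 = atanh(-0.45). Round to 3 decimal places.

2.298

Fisher z: atanh(-0.28) = -0.287682, atanh(-0.45) = -0.484700
z = (z_r − z_0)·√(n−3) = (-0.287682 − (-0.484700))·√136 = 0.197018 · 11.661904 = 2.298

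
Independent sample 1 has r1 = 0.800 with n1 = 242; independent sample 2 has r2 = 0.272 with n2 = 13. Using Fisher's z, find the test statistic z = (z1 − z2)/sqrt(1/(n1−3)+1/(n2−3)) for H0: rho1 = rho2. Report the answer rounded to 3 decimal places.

2.539

Fisher z-transforms: z1 = atanh(0.800) = 1.098612, z2 = atanh(0.272) = 0.279022; difference d = 0.819590
Var(d) = 1/239 + 1/10 = 0.0041841 + 0.1000000 = 0.1041841
z = d/√Var(d) = 0.819590 / √0.1041841 = 0.819590 / 0.322776 = 2.539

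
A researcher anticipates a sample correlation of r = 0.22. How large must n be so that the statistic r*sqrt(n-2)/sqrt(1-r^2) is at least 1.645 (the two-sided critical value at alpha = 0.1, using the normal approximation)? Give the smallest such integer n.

r√(n−2)/√(1−r²) ≥ 1.645  ⇔  n−2 ≥ (1.645)²·(1−r²)/r²
(1−r²)/r² = (1−0.0484)/0.0484 = 19.6612
n ≥ 2 + 2.706025·19.6612 = 2 + 53.2037 = 55.2037
⌈55.2037⌉ = 56

56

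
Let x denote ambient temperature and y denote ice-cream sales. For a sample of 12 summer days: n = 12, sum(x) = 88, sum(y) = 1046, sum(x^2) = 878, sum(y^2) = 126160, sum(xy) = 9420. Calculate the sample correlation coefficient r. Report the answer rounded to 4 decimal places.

S_xy = nΣxy − ΣxΣy = 12·9420 − 88·1046 = 113040 − 92048 = 20992
S_xx = nΣx² − (Σx)² = 12·878 − 88² = 10536 − 7744 = 2792
S_yy = nΣy² − (Σy)² = 12·126160 − 1046² = 1513920 − 1094116 = 419804
r = S_xy / √(S_xx·S_yy) = 20992 / √(2792·419804) = 20992 / √1172092768 = 20992 / 34235.8404 = 0.6132

0.6132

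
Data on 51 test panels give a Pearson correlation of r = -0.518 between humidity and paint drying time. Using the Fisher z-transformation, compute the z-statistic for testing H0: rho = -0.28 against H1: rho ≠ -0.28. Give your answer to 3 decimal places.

-1.981

Fisher z: atanh(-0.518) = -0.573602, atanh(-0.28) = -0.287682
z = (z_r − z_0)·√(n−3) = (-0.573602 − (-0.287682))·√48 = -0.285920 · 6.928203 = -1.981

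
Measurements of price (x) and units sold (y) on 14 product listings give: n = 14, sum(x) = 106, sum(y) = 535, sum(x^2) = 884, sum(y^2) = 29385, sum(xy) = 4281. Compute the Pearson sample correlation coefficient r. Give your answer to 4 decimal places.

S_xy = nΣxy − ΣxΣy = 14·4281 − 106·535 = 59934 − 56710 = 3224
S_xx = nΣx² − (Σx)² = 14·884 − 106² = 12376 − 11236 = 1140
S_yy = nΣy² − (Σy)² = 14·29385 − 535² = 411390 − 286225 = 125165
r = S_xy / √(S_xx·S_yy) = 3224 / √(1140·125165) = 3224 / √142688100 = 3224 / 11945.2124 = 0.2699

0.2699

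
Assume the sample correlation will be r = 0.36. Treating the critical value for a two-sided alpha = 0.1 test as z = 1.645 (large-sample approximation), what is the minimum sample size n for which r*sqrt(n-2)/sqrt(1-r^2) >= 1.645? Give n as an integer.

Need r·√(n−2)/√(1−r²) ≥ 1.645
√(n−2) ≥ 1.645·√(1−0.1296) / 0.36 = 1.645·0.932952 / 0.36 = 4.2631
n−2 ≥ 18.1740  ⇒  n ≥ 20.1740
Smallest integer n = 21

21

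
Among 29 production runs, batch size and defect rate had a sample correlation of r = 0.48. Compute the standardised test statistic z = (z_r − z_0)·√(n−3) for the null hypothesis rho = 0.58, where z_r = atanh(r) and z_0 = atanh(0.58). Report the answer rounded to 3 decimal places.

z_r = atanh(0.48) = 0.522984,  z_0 = atanh(0.58) = 0.662463
SE = 1/√(n−3) = 1/√26 = 0.196116
z = (z_r − z_0)/SE = (0.522984 − 0.662463) / 0.196116 = -0.139479 / 0.196116 = -0.711

-0.711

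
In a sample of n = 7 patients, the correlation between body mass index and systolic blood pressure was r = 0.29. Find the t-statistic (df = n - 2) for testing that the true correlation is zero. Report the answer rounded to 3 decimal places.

0.678

t = r·√(n−2) / √(1−r²) with r = 0.29, n = 7
  = 0.29·√5 / √(1 − 0.0841)
  = 0.29·2.236068 / 0.957027
  = 0.648460 / 0.957027 = 0.678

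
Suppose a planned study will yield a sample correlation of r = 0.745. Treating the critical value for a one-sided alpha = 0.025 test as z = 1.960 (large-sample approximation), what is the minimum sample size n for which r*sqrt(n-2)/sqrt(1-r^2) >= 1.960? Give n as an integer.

r√(n−2)/√(1−r²) ≥ 1.960  ⇔  n−2 ≥ (1.960)²·(1−r²)/r²
(1−r²)/r² = (1−0.555025)/0.555025 = 0.8017
n ≥ 2 + 3.8416·0.8017 = 2 + 3.0798 = 5.0798
⌈5.0798⌉ = 6

6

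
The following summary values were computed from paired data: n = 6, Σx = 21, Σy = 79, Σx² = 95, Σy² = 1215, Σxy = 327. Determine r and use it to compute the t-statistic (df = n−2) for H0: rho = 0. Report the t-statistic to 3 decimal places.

2.905

S_xy = nΣxy − ΣxΣy = 6·327 − 21·79 = 1962 − 1659 = 303
S_xx = nΣx² − (Σx)² = 6·95 − 21² = 570 − 441 = 129
S_yy = nΣy² − (Σy)² = 6·1215 − 79² = 7290 − 6241 = 1049
r = S_xy / √(S_xx·S_yy) = 303 / √(129·1049) = 303 / √135321 = 303 / 367.8600 = 0.8237
t = r·√(n−2)/√(1−r²) = 0.8237·√4 / √(1−0.678482) = 1.647400 / 0.567026 = 2.905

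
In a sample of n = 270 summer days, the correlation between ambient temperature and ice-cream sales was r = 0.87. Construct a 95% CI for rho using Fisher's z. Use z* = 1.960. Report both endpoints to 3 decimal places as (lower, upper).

(0.838, 0.896)

Fisher z: z_r = atanh(r) = ½·ln((1+0.87)/(1−0.87)) = 1.333080
SE(z) = 1/√(n−3) = 1/√267 = 0.061199
95% ⇒ z* = 1.960; margin = 1.960·0.061199 = 0.119950
CI on z-scale: (1.213130, 1.453030)
Back-transform: tanh(1.213130) = 0.837616, tanh(1.453030) = 0.896290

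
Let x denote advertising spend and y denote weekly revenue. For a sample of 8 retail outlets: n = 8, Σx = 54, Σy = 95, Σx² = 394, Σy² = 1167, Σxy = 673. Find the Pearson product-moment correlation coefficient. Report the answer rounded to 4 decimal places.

Numerator: nΣxy − (Σx)(Σy) = 8·673 − (54)(95) = 254
Denominator: √[(nΣx²−(Σx)²)(nΣy²−(Σy)²)]
  nΣx²−(Σx)² = 8·394 − 2916 = 236;  nΣy²−(Σy)² = 8·1167 − 9025 = 311
  √(236·311) = √73396 = 270.9170
r = 254 / 270.9170 = 0.9376

0.9376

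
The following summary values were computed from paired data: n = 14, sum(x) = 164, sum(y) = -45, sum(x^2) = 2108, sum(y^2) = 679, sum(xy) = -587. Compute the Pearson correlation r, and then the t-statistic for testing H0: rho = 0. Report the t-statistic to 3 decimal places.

-0.668

S_xy = nΣxy − ΣxΣy = 14·(-587) − 164·(-45) = -8218 − (-7380) = -838
S_xx = nΣx² − (Σx)² = 14·2108 − 164² = 29512 − 26896 = 2616
S_yy = nΣy² − (Σy)² = 14·679 − (-45)² = 9506 − 2025 = 7481
r = S_xy / √(S_xx·S_yy) = -838 / √(2616·7481) = -838 / √19570296 = -838 / 4423.8327 = -0.1894
t = r·√(n−2)/√(1−r²) = -0.1894·√12 / √(1−0.035872) = -0.656101 / 0.981900 = -0.668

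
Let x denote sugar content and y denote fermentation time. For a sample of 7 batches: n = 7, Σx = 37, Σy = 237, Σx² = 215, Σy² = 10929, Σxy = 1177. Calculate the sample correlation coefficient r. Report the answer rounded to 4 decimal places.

-0.3187

S_xy = nΣxy − ΣxΣy = 7·1177 − 37·237 = 8239 − 8769 = -530
S_xx = nΣx² − (Σx)² = 7·215 − 37² = 1505 − 1369 = 136
S_yy = nΣy² − (Σy)² = 7·10929 − 237² = 76503 − 56169 = 20334
r = S_xy / √(S_xx·S_yy) = -530 / √(136·20334) = -530 / √2765424 = -530 / 1662.9564 = -0.3187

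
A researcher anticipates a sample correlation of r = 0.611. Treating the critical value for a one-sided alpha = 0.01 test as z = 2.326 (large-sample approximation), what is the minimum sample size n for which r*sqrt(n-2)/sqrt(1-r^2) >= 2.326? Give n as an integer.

Need r·√(n−2)/√(1−r²) ≥ 2.326
√(n−2) ≥ 2.326·√(1−0.373321) / 0.611 = 2.326·0.791631 / 0.611 = 3.0136
n−2 ≥ 9.0818  ⇒  n ≥ 11.0818
Smallest integer n = 12

12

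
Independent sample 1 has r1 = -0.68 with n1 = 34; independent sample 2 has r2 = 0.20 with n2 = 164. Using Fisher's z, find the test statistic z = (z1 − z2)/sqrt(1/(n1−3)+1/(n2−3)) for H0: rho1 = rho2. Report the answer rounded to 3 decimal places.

z1 = atanh(-0.68) = -0.829114,  z2 = atanh(0.20) = 0.202733
SE = √(1/(n1−3) + 1/(n2−3)) = √(1/31 + 1/161) = √(0.0322581 + 0.0062112) = √0.0384693 = 0.196136
z = (z1 − z2)/SE = (-0.829114 − 0.202733) / 0.196136 = -1.031847 / 0.196136 = -5.261

-5.261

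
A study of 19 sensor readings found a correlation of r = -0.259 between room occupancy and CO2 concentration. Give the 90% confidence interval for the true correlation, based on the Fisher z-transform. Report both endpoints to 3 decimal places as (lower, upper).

z_r = atanh(-0.259) = -0.265036;  SE = 1/√(n−3) = 1/√16 = 0.250000
z-limits: -0.265036 ± 1.645·0.250000 = -0.265036 ± 0.411250 = [-0.676286, 0.146214]
ρ-limits: (tanh -0.676286, tanh 0.146214) = (-0.589, 0.145)

(-0.589, 0.145)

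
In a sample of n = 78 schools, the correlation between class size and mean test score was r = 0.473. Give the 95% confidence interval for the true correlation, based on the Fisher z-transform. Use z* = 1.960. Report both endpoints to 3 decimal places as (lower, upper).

(0.280, 0.629)

z_r = atanh(0.473) = 0.513928;  SE = 1/√(n−3) = 1/√75 = 0.115470
z-limits: 0.513928 ± 1.960·0.115470 = 0.513928 ± 0.226321 = [0.287607, 0.740249]
ρ-limits: (tanh 0.287607, tanh 0.740249) = (0.280, 0.629)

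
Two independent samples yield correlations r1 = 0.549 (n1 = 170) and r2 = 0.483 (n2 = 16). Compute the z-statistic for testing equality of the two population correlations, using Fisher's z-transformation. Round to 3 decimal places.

0.313

Fisher z-transforms: z1 = atanh(0.549) = 0.616949, z2 = atanh(0.483) = 0.526890; difference d = 0.090059
Var(d) = 1/167 + 1/13 = 0.0059880 + 0.0769231 = 0.0829111
z = d/√Var(d) = 0.090059 / √0.0829111 = 0.090059 / 0.287943 = 0.313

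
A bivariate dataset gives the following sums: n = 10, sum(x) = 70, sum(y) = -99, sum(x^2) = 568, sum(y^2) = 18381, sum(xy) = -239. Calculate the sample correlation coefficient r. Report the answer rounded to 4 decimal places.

0.3897

Numerator: nΣxy − (Σx)(Σy) = 10·(-239) − (70)(-99) = 4540
Denominator: √[(nΣx²−(Σx)²)(nΣy²−(Σy)²)]
  nΣx²−(Σx)² = 10·568 − 4900 = 780;  nΣy²−(Σy)² = 10·18381 − 9801 = 174009
  √(780·174009) = √135727020 = 11650.1940
r = 4540 / 11650.1940 = 0.3897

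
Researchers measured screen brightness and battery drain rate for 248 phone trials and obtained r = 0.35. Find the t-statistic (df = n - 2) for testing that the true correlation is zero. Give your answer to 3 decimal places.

5.860

t = r·√(n−2) / √(1−r²) with r = 0.35, n = 248
  = 0.35·√246 / √(1 − 0.1225)
  = 0.35·15.684387 / 0.936750
  = 5.489535 / 0.936750 = 5.860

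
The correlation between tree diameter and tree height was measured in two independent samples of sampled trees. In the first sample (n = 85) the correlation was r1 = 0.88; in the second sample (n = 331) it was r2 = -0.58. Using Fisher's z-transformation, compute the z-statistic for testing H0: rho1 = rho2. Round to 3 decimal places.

Fisher z-transforms: z1 = atanh(0.88) = 1.375768, z2 = atanh(-0.58) = -0.662463; difference d = 2.038231
Var(d) = 1/82 + 1/328 = 0.0121951 + 0.0030488 = 0.0152439
z = d/√Var(d) = 2.038231 / √0.0152439 = 2.038231 / 0.123466 = 16.508

16.508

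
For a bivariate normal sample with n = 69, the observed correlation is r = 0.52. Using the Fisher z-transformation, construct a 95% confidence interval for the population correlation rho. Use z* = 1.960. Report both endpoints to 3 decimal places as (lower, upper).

z_r = atanh(0.52) = 0.576340;  SE = 1/√(n−3) = 1/√66 = 0.123091
z-limits: 0.576340 ± 1.960·0.123091 = 0.576340 ± 0.241258 = [0.335082, 0.817598]
ρ-limits: (tanh 0.335082, tanh 0.817598) = (0.323, 0.674)

(0.323, 0.674)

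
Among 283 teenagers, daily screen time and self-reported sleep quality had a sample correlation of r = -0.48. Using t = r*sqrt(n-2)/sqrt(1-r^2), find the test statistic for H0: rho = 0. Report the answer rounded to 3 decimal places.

1 − r² = 1 − 0.2304 = 0.7696;  √(1−r²) = 0.877268
√(n−2) = √281 = 16.763055
t = r·√(n−2)/√(1−r²) = -0.48 · 16.763055 / 0.877268 = -9.172

-9.172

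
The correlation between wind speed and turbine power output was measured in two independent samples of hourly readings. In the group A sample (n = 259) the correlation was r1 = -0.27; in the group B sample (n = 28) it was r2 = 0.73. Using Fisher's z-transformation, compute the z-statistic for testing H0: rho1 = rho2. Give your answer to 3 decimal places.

-5.754

Fisher z-transforms: z1 = atanh(-0.27) = -0.276864, z2 = atanh(0.73) = 0.928727; difference d = -1.205591
Var(d) = 1/256 + 1/25 = 0.0039062 + 0.0400000 = 0.0439062
z = d/√Var(d) = -1.205591 / √0.0439062 = -1.205591 / 0.209538 = -5.754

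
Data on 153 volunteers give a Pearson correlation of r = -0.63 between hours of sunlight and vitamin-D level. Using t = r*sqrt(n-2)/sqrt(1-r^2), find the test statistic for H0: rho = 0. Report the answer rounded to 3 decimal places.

-9.969

1 − r² = 1 − 0.3969 = 0.6031;  √(1−r²) = 0.776595
√(n−2) = √151 = 12.288206
t = r·√(n−2)/√(1−r²) = -0.63 · 12.288206 / 0.776595 = -9.969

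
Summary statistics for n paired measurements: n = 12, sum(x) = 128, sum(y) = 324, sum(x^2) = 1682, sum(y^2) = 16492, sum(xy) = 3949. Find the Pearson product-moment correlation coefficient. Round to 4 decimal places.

S_xy = nΣxy − ΣxΣy = 12·3949 − 128·324 = 47388 − 41472 = 5916
S_xx = nΣx² − (Σx)² = 12·1682 − 128² = 20184 − 16384 = 3800
S_yy = nΣy² − (Σy)² = 12·16492 − 324² = 197904 − 104976 = 92928
r = S_xy / √(S_xx·S_yy) = 5916 / √(3800·92928) = 5916 / √353126400 = 5916 / 18791.6577 = 0.3148

0.3148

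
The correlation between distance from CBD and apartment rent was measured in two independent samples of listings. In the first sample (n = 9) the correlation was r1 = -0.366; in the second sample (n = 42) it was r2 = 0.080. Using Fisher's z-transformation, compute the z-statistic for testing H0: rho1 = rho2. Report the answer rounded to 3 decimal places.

-1.058

Fisher z-transforms: z1 = atanh(-0.366) = -0.383797, z2 = atanh(0.080) = 0.080171; difference d = -0.463968
Var(d) = 1/6 + 1/39 = 0.1666667 + 0.0256410 = 0.1923077
z = d/√Var(d) = -0.463968 / √0.1923077 = -0.463968 / 0.438529 = -1.058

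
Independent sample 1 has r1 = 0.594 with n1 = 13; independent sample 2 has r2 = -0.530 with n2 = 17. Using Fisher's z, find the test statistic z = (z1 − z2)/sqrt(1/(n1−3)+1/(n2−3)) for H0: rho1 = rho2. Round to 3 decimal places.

3.077

Fisher z-transforms: z1 = atanh(0.594) = 0.683824, z2 = atanh(-0.530) = -0.590145; difference d = 1.273969
Var(d) = 1/10 + 1/14 = 0.1000000 + 0.0714286 = 0.1714286
z = d/√Var(d) = 1.273969 / √0.1714286 = 1.273969 / 0.414039 = 3.077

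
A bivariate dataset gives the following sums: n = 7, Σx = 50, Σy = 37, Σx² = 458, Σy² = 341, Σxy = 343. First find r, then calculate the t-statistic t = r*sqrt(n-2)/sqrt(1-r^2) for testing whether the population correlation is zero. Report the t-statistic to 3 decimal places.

Numerator: nΣxy − (Σx)(Σy) = 7·343 − (50)(37) = 551
Denominator: √[(nΣx²−(Σx)²)(nΣy²−(Σy)²)]
  nΣx²−(Σx)² = 7·458 − 2500 = 706;  nΣy²−(Σy)² = 7·341 − 1369 = 1018
  √(706·1018) = √718708 = 847.7665
r = 551 / 847.7665 = 0.6499
t = r·√(n−2)/√(1−r²) = 0.6499·√5 / √(1−0.422370) = 1.453221 / 0.760020 = 1.912

1.912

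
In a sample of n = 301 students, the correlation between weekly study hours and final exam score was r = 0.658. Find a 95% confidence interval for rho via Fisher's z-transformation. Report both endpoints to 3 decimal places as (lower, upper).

(0.589, 0.718)

Fisher z: z_r = atanh(r) = ½·ln((1+0.658)/(1−0.658)) = 0.789278
SE(z) = 1/√(n−3) = 1/√298 = 0.057928
95% ⇒ z* = 1.960; margin = 1.960·0.057928 = 0.113539
CI on z-scale: (0.675739, 0.902817)
Back-transform: tanh(0.675739) = 0.588742, tanh(0.902817) = 0.717667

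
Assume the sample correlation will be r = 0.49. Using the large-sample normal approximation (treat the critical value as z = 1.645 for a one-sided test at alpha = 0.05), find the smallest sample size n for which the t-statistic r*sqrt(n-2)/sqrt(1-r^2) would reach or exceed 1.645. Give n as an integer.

Need r·√(n−2)/√(1−r²) ≥ 1.645
√(n−2) ≥ 1.645·√(1−0.2401) / 0.49 = 1.645·0.871722 / 0.49 = 2.9265
n−2 ≥ 8.5644  ⇒  n ≥ 10.5644
Smallest integer n = 11

11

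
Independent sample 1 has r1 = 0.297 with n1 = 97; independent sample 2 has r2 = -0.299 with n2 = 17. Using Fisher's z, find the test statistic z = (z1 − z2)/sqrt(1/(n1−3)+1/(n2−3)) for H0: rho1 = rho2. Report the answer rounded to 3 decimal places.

Fisher z-transforms: z1 = atanh(0.297) = 0.306226, z2 = atanh(-0.299) = -0.308421; difference d = 0.614647
Var(d) = 1/94 + 1/14 = 0.0106383 + 0.0714286 = 0.0820669
z = d/√Var(d) = 0.614647 / √0.0820669 = 0.614647 / 0.286473 = 2.146

2.146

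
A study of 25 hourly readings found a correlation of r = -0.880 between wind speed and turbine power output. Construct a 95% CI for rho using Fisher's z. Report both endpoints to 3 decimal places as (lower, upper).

Fisher z: z_r = atanh(r) = ½·ln((1+(-0.880))/(1−(-0.880))) = -1.375768
SE(z) = 1/√(n−3) = 1/√22 = 0.213201
95% ⇒ z* = 1.960; margin = 1.960·0.213201 = 0.417874
CI on z-scale: (-1.793642, -0.957894)
Back-transform: tanh(-1.793642) = -0.946144, tanh(-0.957894) = -0.743336

(-0.946, -0.743)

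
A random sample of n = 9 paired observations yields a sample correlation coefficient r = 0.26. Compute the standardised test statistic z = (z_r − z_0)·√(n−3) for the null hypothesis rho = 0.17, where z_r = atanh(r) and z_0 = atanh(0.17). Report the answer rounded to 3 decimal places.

Fisher z: atanh(0.26) = 0.266108, atanh(0.17) = 0.171667
z = (z_r − z_0)·√(n−3) = (0.266108 − 0.171667)·√6 = 0.094441 · 2.449490 = 0.231

0.231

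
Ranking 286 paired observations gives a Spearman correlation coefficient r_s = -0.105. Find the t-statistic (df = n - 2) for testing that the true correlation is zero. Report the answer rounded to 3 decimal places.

1 − r_s² = 1 − 0.011025 = 0.988975;  √(1−r_s²) = 0.994472
√(n−2) = √284 = 16.852300
t = r_s·√(n−2)/√(1−r_s²) = -0.105 · 16.852300 / 0.994472 = -1.779

-1.779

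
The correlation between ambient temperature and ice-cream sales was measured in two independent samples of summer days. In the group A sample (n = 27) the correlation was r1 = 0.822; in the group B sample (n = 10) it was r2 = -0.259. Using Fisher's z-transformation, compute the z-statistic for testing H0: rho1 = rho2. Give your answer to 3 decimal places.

3.324

Fisher z-transforms: z1 = atanh(0.822) = 1.162953, z2 = atanh(-0.259) = -0.265036; difference d = 1.427989
Var(d) = 1/24 + 1/7 = 0.0416667 + 0.1428571 = 0.1845238
z = d/√Var(d) = 1.427989 / √0.1845238 = 1.427989 / 0.429562 = 3.324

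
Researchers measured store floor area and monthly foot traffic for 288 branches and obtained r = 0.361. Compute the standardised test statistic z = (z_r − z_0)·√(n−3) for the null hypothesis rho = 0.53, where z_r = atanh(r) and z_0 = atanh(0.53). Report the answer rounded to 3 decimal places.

-3.581

z_r = atanh(0.361) = 0.378035,  z_0 = atanh(0.53) = 0.590145
SE = 1/√(n−3) = 1/√285 = 0.059235
z = (z_r − z_0)/SE = (0.378035 − 0.590145) / 0.059235 = -0.212110 / 0.059235 = -3.581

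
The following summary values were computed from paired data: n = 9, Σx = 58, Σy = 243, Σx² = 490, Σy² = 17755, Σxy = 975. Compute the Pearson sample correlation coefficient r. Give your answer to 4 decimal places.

S_xy = nΣxy − ΣxΣy = 9·975 − 58·243 = 8775 − 14094 = -5319
S_xx = nΣx² − (Σx)² = 9·490 − 58² = 4410 − 3364 = 1046
S_yy = nΣy² − (Σy)² = 9·17755 − 243² = 159795 − 59049 = 100746
r = S_xy / √(S_xx·S_yy) = -5319 / √(1046·100746) = -5319 / √105380316 = -5319 / 10265.4915 = -0.5181

-0.5181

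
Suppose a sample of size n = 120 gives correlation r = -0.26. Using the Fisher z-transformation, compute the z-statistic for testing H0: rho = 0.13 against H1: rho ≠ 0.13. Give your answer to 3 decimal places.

z_r = atanh(-0.26) = -0.266108,  z_0 = atanh(0.13) = 0.130740
SE = 1/√(n−3) = 1/√117 = 0.092450
z = (z_r − z_0)/SE = (-0.266108 − 0.130740) / 0.092450 = -0.396848 / 0.092450 = -4.293

-4.293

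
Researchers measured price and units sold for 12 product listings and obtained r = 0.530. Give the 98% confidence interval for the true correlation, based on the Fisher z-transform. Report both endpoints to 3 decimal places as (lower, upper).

z_r = atanh(0.530) = 0.590145;  SE = 1/√(n−3) = 1/√9 = 0.333333
z-limits: 0.590145 ± 2.326·0.333333 = 0.590145 ± 0.775333 = [-0.185188, 1.365478]
ρ-limits: (tanh -0.185188, tanh 1.365478) = (-0.183, 0.878)

(-0.183, 0.878)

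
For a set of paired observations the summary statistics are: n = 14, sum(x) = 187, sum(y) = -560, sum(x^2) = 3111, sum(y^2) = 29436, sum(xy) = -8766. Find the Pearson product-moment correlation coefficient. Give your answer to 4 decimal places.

-0.6191

S_xy = nΣxy − ΣxΣy = 14·(-8766) − 187·(-560) = -122724 − (-104720) = -18004
S_xx = nΣx² − (Σx)² = 14·3111 − 187² = 43554 − 34969 = 8585
S_yy = nΣy² − (Σy)² = 14·29436 − (-560)² = 412104 − 313600 = 98504
r = S_xy / √(S_xx·S_yy) = -18004 / √(8585·98504) = -18004 / √845656840 = -18004 / 29080.1795 = -0.6191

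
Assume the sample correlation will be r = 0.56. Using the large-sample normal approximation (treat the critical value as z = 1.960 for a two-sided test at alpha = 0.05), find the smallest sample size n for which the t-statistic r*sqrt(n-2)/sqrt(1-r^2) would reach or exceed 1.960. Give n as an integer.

r√(n−2)/√(1−r²) ≥ 1.960  ⇔  n−2 ≥ (1.960)²·(1−r²)/r²
(1−r²)/r² = (1−0.3136)/0.3136 = 2.1888
n ≥ 2 + 3.8416·2.1888 = 2 + 8.4085 = 10.4085
⌈10.4085⌉ = 11

11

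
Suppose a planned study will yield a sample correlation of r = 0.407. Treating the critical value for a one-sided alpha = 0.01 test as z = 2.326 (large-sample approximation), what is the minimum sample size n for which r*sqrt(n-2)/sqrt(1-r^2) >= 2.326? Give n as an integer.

30

Need r·√(n−2)/√(1−r²) ≥ 2.326
√(n−2) ≥ 2.326·√(1−0.165649) / 0.407 = 2.326·0.913428 / 0.407 = 5.2202
n−2 ≥ 27.2505  ⇒  n ≥ 29.2505
Smallest integer n = 30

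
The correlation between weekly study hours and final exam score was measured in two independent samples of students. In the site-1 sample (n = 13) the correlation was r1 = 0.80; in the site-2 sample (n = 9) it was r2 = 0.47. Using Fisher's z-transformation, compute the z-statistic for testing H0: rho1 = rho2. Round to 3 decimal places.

1.140

z1 = atanh(0.80) = 1.098612,  z2 = atanh(0.47) = 0.510070
SE = √(1/(n1−3) + 1/(n2−3)) = √(1/10 + 1/6) = √(0.1000000 + 0.1666667) = √0.2666667 = 0.516398
z = (z1 − z2)/SE = (1.098612 − 0.510070) / 0.516398 = 0.588542 / 0.516398 = 1.140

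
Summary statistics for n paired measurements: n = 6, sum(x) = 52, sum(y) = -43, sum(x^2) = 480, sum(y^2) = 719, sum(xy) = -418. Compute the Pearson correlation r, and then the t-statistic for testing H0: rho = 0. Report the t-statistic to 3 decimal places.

-0.907

Numerator: nΣxy − (Σx)(Σy) = 6·(-418) − (52)(-43) = -272
Denominator: √[(nΣx²−(Σx)²)(nΣy²−(Σy)²)]
  nΣx²−(Σx)² = 6·480 − 2704 = 176;  nΣy²−(Σy)² = 6·719 − 1849 = 2465
  √(176·2465) = √433840 = 658.6653
r = -272 / 658.6653 = -0.4130
t = r·√(n−2)/√(1−r²) = -0.4130·√4 / √(1−0.170569) = -0.826000 / 0.910731 = -0.907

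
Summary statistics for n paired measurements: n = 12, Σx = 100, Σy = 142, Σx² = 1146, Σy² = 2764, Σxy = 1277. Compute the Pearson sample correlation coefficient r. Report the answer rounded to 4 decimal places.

S_xy = nΣxy − ΣxΣy = 12·1277 − 100·142 = 15324 − 14200 = 1124
S_xx = nΣx² − (Σx)² = 12·1146 − 100² = 13752 − 10000 = 3752
S_yy = nΣy² − (Σy)² = 12·2764 − 142² = 33168 − 20164 = 13004
r = S_xy / √(S_xx·S_yy) = 1124 / √(3752·13004) = 1124 / √48791008 = 1124 / 6985.0560 = 0.1609

0.1609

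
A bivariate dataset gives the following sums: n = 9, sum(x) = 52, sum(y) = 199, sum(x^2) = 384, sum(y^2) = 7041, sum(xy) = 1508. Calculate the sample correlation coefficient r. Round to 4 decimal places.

S_xy = nΣxy − ΣxΣy = 9·1508 − 52·199 = 13572 − 10348 = 3224
S_xx = nΣx² − (Σx)² = 9·384 − 52² = 3456 − 2704 = 752
S_yy = nΣy² − (Σy)² = 9·7041 − 199² = 63369 − 39601 = 23768
r = S_xy / √(S_xx·S_yy) = 3224 / √(752·23768) = 3224 / √17873536 = 3224 / 4227.7105 = 0.7626

0.7626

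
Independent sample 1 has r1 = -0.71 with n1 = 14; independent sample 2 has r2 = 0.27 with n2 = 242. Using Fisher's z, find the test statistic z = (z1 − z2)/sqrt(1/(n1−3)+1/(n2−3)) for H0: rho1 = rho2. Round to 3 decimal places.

Fisher z-transforms: z1 = atanh(-0.71) = -0.887184, z2 = atanh(0.27) = 0.276864; difference d = -1.164048
Var(d) = 1/11 + 1/239 = 0.0909091 + 0.0041841 = 0.0950932
z = d/√Var(d) = -1.164048 / √0.0950932 = -1.164048 / 0.308372 = -3.775

-3.775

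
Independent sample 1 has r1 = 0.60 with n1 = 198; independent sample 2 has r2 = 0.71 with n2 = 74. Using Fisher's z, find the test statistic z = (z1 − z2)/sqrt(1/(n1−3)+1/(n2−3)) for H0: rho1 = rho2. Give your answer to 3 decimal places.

z1 = atanh(0.60) = 0.693147,  z2 = atanh(0.71) = 0.887184
SE = √(1/(n1−3) + 1/(n2−3)) = √(1/195 + 1/71) = √(0.0051282 + 0.0140845) = √0.0192127 = 0.138610
z = (z1 − z2)/SE = (0.693147 − 0.887184) / 0.138610 = -0.194037 / 0.138610 = -1.400

-1.400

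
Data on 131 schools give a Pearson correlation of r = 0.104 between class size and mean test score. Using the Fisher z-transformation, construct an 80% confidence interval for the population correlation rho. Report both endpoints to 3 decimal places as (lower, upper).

z_r = atanh(0.104) = 0.104377;  SE = 1/√(n−3) = 1/√128 = 0.088388
z-limits: 0.104377 ± 1.282·0.088388 = 0.104377 ± 0.113313 = [-0.008936, 0.217690]
ρ-limits: (tanh -0.008936, tanh 0.217690) = (-0.009, 0.214)

(-0.009, 0.214)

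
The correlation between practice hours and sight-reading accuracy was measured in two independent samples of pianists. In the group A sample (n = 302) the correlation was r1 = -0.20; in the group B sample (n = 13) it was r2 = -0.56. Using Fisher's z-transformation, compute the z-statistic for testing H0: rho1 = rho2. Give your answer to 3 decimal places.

Fisher z-transforms: z1 = atanh(-0.20) = -0.202733, z2 = atanh(-0.56) = -0.632833; difference d = 0.430100
Var(d) = 1/299 + 1/10 = 0.0033445 + 0.1000000 = 0.1033445
z = d/√Var(d) = 0.430100 / √0.1033445 = 0.430100 / 0.321472 = 1.338

1.338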